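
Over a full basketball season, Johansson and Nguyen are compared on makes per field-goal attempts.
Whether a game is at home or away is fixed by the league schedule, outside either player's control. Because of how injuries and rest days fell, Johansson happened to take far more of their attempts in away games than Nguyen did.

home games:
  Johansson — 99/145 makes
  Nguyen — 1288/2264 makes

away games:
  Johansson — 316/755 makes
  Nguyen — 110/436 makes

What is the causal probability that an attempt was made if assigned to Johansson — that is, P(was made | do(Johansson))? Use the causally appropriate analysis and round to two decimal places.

0.60

The stratified and pooled comparisons disagree (Johansson wins within each game venue; Nguyen wins overall), so the answer turns on the causal role of game venue.
Here game venue is a common cause — it drives both which player a case falls under and the outcome. The crude comparison mixes populations; the stratum-specific rates are the causally relevant ones.
Standardising Johansson to the population game venue mix: 0.669·99/145 + 0.331·316/755 = 0.595.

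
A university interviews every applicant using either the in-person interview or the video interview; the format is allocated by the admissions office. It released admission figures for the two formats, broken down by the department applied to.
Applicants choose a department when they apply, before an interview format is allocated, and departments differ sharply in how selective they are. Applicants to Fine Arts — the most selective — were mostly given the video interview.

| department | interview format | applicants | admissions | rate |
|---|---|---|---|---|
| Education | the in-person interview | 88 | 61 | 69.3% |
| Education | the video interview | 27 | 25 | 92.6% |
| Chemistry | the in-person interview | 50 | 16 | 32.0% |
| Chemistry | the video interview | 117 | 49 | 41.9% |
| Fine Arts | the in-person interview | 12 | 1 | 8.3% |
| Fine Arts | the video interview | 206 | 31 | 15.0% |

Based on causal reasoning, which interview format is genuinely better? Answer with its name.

the video interview

Department differs across interview formats for reasons unrelated to any effect of the interview format itself, and it separately predicts the outcome — a classic confounder. We must compare within department levels.
Within each level — Education: 69.3% vs 92.6%; Chemistry: 32.0% vs 41.9%; Fine Arts: 8.3% vs 15.0% — the video interview is higher every time.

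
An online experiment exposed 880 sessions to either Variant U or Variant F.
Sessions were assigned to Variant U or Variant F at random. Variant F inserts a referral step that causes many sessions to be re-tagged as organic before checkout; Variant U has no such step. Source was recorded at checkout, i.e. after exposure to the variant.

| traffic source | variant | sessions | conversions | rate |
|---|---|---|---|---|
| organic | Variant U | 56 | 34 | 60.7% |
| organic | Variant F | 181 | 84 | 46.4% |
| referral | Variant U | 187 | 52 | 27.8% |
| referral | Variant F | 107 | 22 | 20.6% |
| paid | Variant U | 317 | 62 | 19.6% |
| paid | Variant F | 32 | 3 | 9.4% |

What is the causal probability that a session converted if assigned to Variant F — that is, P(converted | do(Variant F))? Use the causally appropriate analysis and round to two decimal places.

0.34

Because the variant influences traffic source, traffic source is a post-treatment mediator, not a confounder. Stratifying on it would bias the estimate; the causal effect is the crude pooled difference.
So P(outcome | do(Variant F)) is just the pooled rate for Variant F: 109/320 = 0.341.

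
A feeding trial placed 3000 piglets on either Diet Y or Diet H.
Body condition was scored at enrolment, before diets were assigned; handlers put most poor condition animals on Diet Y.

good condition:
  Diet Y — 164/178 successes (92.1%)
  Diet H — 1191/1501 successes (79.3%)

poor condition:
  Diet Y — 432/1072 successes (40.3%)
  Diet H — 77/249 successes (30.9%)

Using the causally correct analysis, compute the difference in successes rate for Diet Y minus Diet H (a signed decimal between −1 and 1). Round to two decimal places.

The starting body condition-specific comparison favours Diet Y throughout, but the pooled figures favour Diet H. The question is whether to condition on starting body condition.
Starting body condition differs across diets for reasons unrelated to any effect of the diet itself, and it separately predicts the outcome — a classic confounder. We must compare within starting body condition levels.
Adjusting over the population distribution of starting body condition: 0.560·(0.921−0.793) + 0.440·(0.403−0.309) = +0.113.

+0.11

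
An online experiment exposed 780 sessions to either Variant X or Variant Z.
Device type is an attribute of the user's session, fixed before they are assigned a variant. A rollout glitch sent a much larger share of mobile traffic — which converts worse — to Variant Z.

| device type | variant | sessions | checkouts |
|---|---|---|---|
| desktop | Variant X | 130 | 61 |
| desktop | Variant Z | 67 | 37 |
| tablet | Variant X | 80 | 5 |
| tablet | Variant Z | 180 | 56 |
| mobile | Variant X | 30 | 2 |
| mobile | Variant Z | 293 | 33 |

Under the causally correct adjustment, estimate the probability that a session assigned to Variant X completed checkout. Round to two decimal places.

0.17

The stratified and pooled comparisons disagree (Variant Z wins within each device type; Variant X wins overall), so the answer turns on the causal role of device type.
Device type is set before the variant has any effect — it is not caused by the variant — and it independently drives the outcome. That makes it a confounder, so the causal comparison is within device type levels.
Standardising Variant X to the population device type mix: 0.253·61/130 + 0.333·5/80 + 0.414·2/30 = 0.167.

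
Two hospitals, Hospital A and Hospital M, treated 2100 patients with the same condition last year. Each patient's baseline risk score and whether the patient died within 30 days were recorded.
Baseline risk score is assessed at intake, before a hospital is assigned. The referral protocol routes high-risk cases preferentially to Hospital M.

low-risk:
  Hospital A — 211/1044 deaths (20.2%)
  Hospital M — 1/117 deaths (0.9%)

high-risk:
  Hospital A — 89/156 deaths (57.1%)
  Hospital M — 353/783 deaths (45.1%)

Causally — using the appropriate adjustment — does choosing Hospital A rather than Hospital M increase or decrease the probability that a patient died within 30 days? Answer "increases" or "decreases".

increases

Hospital M is lower inside every baseline risk score stratum but Hospital A is lower in aggregate. Whether to stratify depends on how baseline risk score relates to the hospital.
Nothing the hospital does changes baseline risk score; the imbalance is an allocation artefact. With baseline risk score also predicting the outcome, the pooled figure is confounded, and the within-stratum comparison is the causal one.
Within each level — low-risk: 20.2% vs 0.9%; high-risk: 57.1% vs 45.1% — Hospital M is lower every time.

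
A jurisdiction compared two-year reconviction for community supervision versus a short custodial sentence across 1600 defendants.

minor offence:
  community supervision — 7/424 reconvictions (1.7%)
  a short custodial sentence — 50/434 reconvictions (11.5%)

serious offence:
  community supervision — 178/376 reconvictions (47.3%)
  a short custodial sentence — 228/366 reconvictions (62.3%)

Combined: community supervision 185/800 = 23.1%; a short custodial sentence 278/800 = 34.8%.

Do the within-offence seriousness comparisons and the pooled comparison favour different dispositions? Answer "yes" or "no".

no

Within each offence seriousness level (minor offence 1.7% vs 11.5%; serious offence 47.3% vs 62.3%), community supervision has the lower rate every time. Pooled: 23.1% vs 34.8% — community supervision has the lower rate overall. They agree.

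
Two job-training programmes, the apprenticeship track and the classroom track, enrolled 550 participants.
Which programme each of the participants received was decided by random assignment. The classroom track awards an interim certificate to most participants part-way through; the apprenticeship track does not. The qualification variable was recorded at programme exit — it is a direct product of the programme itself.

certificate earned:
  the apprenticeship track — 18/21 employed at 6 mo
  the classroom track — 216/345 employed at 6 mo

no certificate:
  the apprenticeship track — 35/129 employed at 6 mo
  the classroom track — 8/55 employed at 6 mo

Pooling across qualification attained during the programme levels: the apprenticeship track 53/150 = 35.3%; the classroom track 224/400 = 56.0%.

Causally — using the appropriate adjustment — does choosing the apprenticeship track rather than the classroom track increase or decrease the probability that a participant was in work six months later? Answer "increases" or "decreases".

decreases

The qualification attained during the programme-specific comparison favours the apprenticeship track throughout, but the pooled figures favour the classroom track. The question is whether to condition on qualification attained during the programme.
Qualification attained during the programme lies on the pathway programme → qualification attained during the programme → outcome, so adjusting for it blocks the indirect effect. For the total causal effect of programme, use the unadjusted pooled rates.
Pooled: the apprenticeship track 35.3% vs the classroom track 56.0%; the classroom track is higher overall.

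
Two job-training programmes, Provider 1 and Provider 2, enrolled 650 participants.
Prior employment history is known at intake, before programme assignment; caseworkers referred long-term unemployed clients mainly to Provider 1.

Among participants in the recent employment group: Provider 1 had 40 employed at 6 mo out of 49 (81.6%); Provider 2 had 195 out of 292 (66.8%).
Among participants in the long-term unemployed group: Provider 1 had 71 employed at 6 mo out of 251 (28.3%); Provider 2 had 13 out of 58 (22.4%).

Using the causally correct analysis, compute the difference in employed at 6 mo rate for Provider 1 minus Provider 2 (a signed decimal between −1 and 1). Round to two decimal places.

The prior employment history-specific comparison favours Provider 1 throughout, but the pooled figures favour Provider 2. The question is whether to condition on prior employment history.
The imbalance in prior employment history arose from how participants were allocated, not from anything the programme did; and prior employment history independently affects the outcome. The pooled gap is confounded — condition on prior employment history.
Adjusting over the population distribution of prior employment history: 0.525·(0.816−0.668) + 0.475·(0.283−0.224) = +0.106.

+0.11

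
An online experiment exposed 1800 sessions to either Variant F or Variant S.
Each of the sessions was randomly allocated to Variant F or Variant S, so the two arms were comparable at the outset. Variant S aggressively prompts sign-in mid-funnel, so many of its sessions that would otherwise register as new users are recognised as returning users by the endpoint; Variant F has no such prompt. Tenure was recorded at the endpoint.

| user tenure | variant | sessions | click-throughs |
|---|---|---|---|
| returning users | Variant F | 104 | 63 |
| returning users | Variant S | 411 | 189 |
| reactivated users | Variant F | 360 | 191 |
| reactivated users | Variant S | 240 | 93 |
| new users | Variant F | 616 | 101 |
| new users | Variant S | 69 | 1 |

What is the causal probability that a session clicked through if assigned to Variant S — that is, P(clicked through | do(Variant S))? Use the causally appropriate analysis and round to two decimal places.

0.39

Within every user tenure level Variant F has the higher rate, yet pooled Variant S does — Simpson's reversal.
Because the variant influences user tenure, user tenure is a post-treatment mediator, not a confounder. Stratifying on it would bias the estimate; the causal effect is the crude pooled difference.
So P(outcome | do(Variant S)) is just the pooled rate for Variant S: 283/720 = 0.393.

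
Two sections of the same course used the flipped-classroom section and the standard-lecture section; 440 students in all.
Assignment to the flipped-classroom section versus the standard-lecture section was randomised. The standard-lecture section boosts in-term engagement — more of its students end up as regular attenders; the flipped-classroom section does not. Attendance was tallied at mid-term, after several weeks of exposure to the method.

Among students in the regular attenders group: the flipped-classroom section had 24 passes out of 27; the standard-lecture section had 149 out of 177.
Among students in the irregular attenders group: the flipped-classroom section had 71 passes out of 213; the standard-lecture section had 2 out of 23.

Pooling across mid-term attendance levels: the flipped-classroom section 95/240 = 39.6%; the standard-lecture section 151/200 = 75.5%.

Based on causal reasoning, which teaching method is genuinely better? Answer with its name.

the standard-lecture section

The mid-term attendance-specific comparison favours the flipped-classroom section throughout, but the pooled figures favour the standard-lecture section. The question is whether to condition on mid-term attendance.
Mid-term attendance is recorded after the teaching method and is itself shifted by it — it sits on the causal path from teaching method to outcome. Conditioning on a mediator would strip out part of the effect we want; the pooled comparison gives the total causal effect.
Pooled: the flipped-classroom section 39.6% vs the standard-lecture section 75.5%; the standard-lecture section is higher overall.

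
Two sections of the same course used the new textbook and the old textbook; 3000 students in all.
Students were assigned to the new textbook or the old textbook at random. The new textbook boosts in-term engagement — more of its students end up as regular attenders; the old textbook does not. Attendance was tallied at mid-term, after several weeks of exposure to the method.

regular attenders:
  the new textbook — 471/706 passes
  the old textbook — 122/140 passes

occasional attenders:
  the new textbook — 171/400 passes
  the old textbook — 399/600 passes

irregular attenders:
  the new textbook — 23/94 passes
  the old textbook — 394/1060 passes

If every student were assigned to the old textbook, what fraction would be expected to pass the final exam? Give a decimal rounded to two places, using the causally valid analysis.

0.51

the old textbook is higher inside every mid-term attendance stratum but the new textbook is higher in aggregate. Whether to stratify depends on how mid-term attendance relates to the teaching method.
Stratifying would compare teaching methods among students the teaching methods themselves sorted into mid-term attendance groups — a form of selection on an intermediate. The unconditioned pooled rates give the total causal effect.
So P(outcome | do(the old textbook)) is just the pooled rate for the old textbook: 915/1800 = 0.508.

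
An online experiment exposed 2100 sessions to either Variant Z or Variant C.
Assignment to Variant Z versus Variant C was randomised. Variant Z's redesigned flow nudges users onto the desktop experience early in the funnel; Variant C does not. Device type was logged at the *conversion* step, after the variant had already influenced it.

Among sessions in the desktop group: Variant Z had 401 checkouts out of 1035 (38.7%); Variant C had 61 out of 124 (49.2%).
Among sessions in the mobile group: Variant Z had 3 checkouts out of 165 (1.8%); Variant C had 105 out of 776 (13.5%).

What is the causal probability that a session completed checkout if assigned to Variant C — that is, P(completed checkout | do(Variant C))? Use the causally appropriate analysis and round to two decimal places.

The device type-specific comparison favours Variant C throughout, but the pooled figures favour Variant Z. The question is whether to condition on device type.
Device type lies on the pathway variant → device type → outcome, so adjusting for it blocks the indirect effect. For the total causal effect of variant, use the unadjusted pooled rates.
So P(outcome | do(Variant C)) is just the pooled rate for Variant C: 166/900 = 0.184.

0.18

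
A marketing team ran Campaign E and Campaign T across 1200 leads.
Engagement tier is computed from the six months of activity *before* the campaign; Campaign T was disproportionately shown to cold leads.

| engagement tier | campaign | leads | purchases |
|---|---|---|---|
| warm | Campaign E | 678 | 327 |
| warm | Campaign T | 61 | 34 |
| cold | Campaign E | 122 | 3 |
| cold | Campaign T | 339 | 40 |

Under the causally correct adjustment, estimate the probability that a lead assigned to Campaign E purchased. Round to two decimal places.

0.31

Engagement tier differs across campaigns for reasons unrelated to any effect of the campaign itself, and it separately predicts the outcome — a classic confounder. We must compare within engagement tier levels.
Standardising Campaign E to the population engagement tier mix: 0.616·327/678 + 0.384·3/122 = 0.306.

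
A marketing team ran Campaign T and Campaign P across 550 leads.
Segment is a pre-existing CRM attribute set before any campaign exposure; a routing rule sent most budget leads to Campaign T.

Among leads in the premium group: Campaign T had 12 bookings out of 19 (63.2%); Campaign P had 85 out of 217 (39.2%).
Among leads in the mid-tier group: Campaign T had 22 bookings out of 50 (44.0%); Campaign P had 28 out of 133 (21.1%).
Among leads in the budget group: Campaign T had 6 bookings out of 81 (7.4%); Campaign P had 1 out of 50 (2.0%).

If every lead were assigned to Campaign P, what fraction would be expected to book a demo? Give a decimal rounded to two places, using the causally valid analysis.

The imbalance in customer segment arose from how leads were allocated, not from anything the campaign did; and customer segment independently affects the outcome. The pooled gap is confounded — condition on customer segment.
Standardising Campaign P to the population customer segment mix: 0.429·85/217 + 0.333·28/133 + 0.238·1/50 = 0.243.

0.24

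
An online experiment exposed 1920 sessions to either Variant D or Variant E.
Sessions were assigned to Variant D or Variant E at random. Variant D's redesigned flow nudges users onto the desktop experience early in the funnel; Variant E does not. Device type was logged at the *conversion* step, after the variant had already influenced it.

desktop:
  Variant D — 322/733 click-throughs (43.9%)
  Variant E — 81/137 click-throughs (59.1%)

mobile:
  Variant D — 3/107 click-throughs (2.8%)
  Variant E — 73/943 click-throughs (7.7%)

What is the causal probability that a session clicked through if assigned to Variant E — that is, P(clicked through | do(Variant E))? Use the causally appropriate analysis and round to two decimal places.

0.14

Variant E is higher inside every device type stratum but Variant D is higher in aggregate. Whether to stratify depends on how device type relates to the variant.
The distribution of device type is itself part of what the variant does — it is an intermediate outcome. Holding it fixed would remove that part of the effect; the total effect is the pooled difference.
So P(outcome | do(Variant E)) is just the pooled rate for Variant E: 154/1080 = 0.143.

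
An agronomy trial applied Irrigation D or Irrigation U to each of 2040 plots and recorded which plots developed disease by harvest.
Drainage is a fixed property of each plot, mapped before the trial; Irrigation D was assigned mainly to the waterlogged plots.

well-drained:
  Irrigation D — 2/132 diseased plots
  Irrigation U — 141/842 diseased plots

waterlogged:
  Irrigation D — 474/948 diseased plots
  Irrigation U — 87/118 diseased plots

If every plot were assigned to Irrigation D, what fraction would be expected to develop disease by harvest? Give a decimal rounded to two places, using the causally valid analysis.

0.27

Irrigation D is lower inside every field drainage stratum but Irrigation U is lower in aggregate. Whether to stratify depends on how field drainage relates to the irrigation.
Nothing the irrigation does changes field drainage; the imbalance is an allocation artefact. With field drainage also predicting the outcome, the pooled figure is confounded, and the within-stratum comparison is the causal one.
Standardising Irrigation D to the population field drainage mix: 0.477·2/132 + 0.523·474/948 = 0.269.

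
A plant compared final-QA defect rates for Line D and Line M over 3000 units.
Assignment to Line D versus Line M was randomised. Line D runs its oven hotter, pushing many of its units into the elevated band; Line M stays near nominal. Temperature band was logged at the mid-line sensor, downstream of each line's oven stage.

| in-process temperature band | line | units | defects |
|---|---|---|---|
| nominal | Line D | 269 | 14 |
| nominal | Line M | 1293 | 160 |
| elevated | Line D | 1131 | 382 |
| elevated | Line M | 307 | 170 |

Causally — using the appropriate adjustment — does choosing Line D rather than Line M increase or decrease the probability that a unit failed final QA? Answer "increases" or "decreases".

increases

Because the line influences in-process temperature band, in-process temperature band is a post-treatment mediator, not a confounder. Stratifying on it would bias the estimate; the causal effect is the crude pooled difference.
Pooled: Line D 28.3% vs Line M 20.6%; Line M is lower overall.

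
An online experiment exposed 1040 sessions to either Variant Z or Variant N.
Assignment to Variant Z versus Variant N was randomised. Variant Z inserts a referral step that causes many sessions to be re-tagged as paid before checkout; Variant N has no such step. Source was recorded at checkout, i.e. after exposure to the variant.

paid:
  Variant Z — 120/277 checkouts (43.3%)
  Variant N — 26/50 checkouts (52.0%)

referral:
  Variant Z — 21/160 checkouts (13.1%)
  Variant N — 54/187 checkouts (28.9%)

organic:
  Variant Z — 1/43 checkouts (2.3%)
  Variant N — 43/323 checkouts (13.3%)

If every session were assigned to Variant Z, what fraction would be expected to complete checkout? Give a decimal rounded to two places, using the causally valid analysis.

0.30

Stratifying would compare variants among sessions the variants themselves sorted into traffic source groups — a form of selection on an intermediate. The unconditioned pooled rates give the total causal effect.
So P(outcome | do(Variant Z)) is just the pooled rate for Variant Z: 142/480 = 0.296.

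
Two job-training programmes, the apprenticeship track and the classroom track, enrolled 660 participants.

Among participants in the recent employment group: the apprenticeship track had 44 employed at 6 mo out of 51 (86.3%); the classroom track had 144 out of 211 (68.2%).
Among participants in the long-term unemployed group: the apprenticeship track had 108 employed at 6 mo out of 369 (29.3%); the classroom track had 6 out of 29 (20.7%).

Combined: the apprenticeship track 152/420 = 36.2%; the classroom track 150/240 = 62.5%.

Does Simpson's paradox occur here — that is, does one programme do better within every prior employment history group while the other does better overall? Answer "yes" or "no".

yes

Within each prior employment history level (recent employment 86.3% vs 68.2%; long-term unemployed 29.3% vs 20.7%), the apprenticeship track has the higher rate every time. Pooled: 36.2% vs 62.5% — the classroom track has the higher rate overall. The two comparisons disagree.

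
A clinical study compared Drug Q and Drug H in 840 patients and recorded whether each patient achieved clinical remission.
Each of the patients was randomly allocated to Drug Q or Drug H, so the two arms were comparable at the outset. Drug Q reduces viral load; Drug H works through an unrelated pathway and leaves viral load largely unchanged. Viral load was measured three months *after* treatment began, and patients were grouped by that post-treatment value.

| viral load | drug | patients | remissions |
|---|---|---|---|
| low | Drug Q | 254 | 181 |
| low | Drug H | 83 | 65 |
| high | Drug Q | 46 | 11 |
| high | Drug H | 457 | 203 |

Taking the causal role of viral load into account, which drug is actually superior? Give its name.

Within every viral load level Drug H has the higher rate, yet pooled Drug Q does — Simpson's reversal.
Viral load lies on the pathway drug → viral load → outcome, so adjusting for it blocks the indirect effect. For the total causal effect of drug, use the unadjusted pooled rates.
Pooled: Drug Q 64.0% vs Drug H 49.6%; Drug Q is higher overall.

Drug Q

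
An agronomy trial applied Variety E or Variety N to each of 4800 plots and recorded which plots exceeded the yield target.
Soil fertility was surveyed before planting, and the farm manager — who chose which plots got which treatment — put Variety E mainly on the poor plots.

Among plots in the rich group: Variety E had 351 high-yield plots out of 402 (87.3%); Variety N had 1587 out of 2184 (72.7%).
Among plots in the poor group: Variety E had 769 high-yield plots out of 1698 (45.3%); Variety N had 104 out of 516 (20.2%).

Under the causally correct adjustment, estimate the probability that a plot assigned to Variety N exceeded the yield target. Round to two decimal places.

The soil fertility-specific comparison favours Variety E throughout, but the pooled figures favour Variety N. The question is whether to condition on soil fertility.
Soil fertility differs across varietys for reasons unrelated to any effect of the variety itself, and it separately predicts the outcome — a classic confounder. We must compare within soil fertility levels.
Standardising Variety N to the population soil fertility mix: 0.539·1587/2184 + 0.461·104/516 = 0.484.

0.48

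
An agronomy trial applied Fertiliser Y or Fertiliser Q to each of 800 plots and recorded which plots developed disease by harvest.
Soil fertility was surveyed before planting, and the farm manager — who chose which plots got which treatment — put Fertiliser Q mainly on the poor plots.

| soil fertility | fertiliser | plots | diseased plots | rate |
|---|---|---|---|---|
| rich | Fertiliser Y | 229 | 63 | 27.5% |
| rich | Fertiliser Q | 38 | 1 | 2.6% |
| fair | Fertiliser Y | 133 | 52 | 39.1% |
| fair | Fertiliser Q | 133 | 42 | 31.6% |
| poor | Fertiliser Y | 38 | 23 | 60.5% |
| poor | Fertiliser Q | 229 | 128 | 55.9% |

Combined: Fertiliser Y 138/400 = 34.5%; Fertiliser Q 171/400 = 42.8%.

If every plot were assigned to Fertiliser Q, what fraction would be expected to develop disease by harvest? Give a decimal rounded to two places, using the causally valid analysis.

0.30

Fertiliser Q is lower inside every soil fertility stratum but Fertiliser Y is lower in aggregate. Whether to stratify depends on how soil fertility relates to the fertiliser.
The imbalance in soil fertility arose from how plots were allocated, not from anything the fertiliser did; and soil fertility independently affects the outcome. The pooled gap is confounded — condition on soil fertility.
Standardising Fertiliser Q to the population soil fertility mix: 0.334·1/38 + 0.333·42/133 + 0.334·128/229 = 0.300.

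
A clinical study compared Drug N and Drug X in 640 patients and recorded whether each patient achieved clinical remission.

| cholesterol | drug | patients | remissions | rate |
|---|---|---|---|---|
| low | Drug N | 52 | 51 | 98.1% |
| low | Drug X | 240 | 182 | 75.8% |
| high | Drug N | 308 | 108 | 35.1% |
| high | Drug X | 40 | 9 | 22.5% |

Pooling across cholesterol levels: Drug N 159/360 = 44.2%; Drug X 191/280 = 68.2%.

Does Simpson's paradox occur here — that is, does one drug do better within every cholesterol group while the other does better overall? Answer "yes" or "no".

Within each cholesterol level (low 98.1% vs 75.8%; high 35.1% vs 22.5%), Drug N has the higher rate every time. Pooled: 44.2% vs 68.2% — Drug X has the higher rate overall. The two comparisons disagree.

yes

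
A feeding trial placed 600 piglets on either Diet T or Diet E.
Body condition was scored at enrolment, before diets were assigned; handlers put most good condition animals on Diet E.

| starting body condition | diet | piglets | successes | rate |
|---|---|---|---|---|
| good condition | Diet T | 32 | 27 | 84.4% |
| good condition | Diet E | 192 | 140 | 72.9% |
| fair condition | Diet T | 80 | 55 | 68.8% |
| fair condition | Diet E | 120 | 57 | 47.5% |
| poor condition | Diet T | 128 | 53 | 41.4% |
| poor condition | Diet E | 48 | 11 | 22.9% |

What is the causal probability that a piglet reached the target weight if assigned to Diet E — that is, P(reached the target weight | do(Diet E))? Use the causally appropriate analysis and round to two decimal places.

0.50

The starting body condition-specific comparison favours Diet T throughout, but the pooled figures favour Diet E. The question is whether to condition on starting body condition.
Starting body condition satisfies the back-door criterion: it is not a descendant of the diet, and it blocks the spurious path from diet to outcome. Adjusting for it (i.e., using the within-starting body condition rates) gives the causal effect.
Standardising Diet E to the population starting body condition mix: 0.373·140/192 + 0.333·57/120 + 0.293·11/48 = 0.498.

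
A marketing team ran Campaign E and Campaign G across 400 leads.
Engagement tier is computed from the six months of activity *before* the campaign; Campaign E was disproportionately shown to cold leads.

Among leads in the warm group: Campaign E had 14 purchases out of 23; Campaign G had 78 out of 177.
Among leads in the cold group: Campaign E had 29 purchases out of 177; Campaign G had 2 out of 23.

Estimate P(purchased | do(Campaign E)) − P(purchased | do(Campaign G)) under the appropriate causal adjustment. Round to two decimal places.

The engagement tier-specific comparison favours Campaign E throughout, but the pooled figures favour Campaign G. The question is whether to condition on engagement tier.
Since engagement tier is a pre-existing factor (not a product of the campaign) and it affects the outcome on its own, it is a confounder. The stratified rates, not the pooled rate, identify the causal effect.
Adjusting over the population distribution of engagement tier: 0.500·(0.609−0.441) + 0.500·(0.164−0.087) = +0.122.

+0.12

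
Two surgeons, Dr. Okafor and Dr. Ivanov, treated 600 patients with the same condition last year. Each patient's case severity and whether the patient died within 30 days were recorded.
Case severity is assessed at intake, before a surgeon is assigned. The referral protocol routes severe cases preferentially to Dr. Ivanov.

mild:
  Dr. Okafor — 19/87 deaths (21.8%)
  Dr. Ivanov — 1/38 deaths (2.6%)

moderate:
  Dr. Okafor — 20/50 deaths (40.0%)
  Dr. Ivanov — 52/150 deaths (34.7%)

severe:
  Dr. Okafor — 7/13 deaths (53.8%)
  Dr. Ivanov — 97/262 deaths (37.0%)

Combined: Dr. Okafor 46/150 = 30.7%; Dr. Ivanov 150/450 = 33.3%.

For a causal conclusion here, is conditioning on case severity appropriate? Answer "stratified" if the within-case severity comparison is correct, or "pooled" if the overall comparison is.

The case severity-specific comparison favours Dr. Ivanov throughout, but the pooled figures favour Dr. Okafor. The question is whether to condition on case severity.
Here case severity is a common cause — it drives both which surgeon a case falls under and the outcome. The crude comparison mixes populations; the stratum-specific rates are the causally relevant ones.
Within each level — mild: 21.8% vs 2.6%; moderate: 40.0% vs 34.7%; severe: 53.8% vs 37.0% — Dr. Ivanov is lower every time.

stratified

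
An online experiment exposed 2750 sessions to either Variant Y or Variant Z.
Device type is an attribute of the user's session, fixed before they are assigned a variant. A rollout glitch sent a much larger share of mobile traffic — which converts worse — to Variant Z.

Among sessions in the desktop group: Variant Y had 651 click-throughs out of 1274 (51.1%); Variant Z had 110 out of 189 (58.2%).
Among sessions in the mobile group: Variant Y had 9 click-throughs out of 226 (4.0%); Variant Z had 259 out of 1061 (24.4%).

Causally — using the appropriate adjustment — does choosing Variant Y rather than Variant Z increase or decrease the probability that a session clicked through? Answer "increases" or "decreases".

decreases

Device type differs across variants for reasons unrelated to any effect of the variant itself, and it separately predicts the outcome — a classic confounder. We must compare within device type levels.
Within each level — desktop: 51.1% vs 58.2%; mobile: 4.0% vs 24.4% — Variant Z is higher every time.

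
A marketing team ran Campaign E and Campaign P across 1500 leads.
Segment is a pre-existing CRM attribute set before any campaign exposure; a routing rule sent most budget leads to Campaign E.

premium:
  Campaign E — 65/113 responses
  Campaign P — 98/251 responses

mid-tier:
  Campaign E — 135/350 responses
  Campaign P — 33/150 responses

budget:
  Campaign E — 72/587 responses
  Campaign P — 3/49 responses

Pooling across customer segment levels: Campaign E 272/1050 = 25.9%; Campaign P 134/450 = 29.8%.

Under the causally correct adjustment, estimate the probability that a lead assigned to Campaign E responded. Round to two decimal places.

0.32

Customer segment satisfies the back-door criterion: it is not a descendant of the campaign, and it blocks the spurious path from campaign to outcome. Adjusting for it (i.e., using the within-customer segment rates) gives the causal effect.
Standardising Campaign E to the population customer segment mix: 0.243·65/113 + 0.333·135/350 + 0.424·72/587 = 0.320.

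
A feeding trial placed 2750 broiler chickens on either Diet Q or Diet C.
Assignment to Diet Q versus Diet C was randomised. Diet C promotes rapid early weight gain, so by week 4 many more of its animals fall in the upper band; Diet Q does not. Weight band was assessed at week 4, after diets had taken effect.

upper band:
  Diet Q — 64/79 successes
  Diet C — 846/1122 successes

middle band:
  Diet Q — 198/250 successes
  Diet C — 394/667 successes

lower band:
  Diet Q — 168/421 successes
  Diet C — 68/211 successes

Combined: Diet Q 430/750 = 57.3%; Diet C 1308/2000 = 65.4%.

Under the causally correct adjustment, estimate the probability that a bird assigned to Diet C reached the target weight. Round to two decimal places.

0.65

Week-4 weight band lies on the pathway diet → week-4 weight band → outcome, so adjusting for it blocks the indirect effect. For the total causal effect of diet, use the unadjusted pooled rates.
So P(outcome | do(Diet C)) is just the pooled rate for Diet C: 1308/2000 = 0.654.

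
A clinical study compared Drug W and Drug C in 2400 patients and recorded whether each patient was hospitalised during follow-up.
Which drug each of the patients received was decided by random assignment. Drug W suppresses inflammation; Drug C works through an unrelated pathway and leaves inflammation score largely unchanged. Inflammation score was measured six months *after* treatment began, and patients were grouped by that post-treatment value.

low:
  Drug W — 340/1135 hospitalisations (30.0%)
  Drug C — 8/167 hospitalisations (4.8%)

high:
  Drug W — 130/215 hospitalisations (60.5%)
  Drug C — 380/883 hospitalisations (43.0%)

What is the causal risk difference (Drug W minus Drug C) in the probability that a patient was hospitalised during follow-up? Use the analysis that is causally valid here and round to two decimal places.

The distribution of inflammation score is itself part of what the drug does — it is an intermediate outcome. Holding it fixed would remove that part of the effect; the total effect is the pooled difference.
The causal difference is the pooled difference: 0.348 − 0.370 = -0.021.

-0.02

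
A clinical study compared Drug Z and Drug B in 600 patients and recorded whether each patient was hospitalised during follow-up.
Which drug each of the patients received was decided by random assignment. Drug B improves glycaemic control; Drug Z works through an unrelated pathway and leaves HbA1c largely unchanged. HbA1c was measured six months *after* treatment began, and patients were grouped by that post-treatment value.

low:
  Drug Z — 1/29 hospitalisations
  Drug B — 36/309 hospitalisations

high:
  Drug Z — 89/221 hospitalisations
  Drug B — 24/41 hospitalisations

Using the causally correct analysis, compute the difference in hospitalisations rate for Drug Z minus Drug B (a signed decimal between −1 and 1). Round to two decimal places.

+0.19

Stratifying would compare drugs among patients the drugs themselves sorted into HbA1c groups — a form of selection on an intermediate. The unconditioned pooled rates give the total causal effect.
The causal difference is the pooled difference: 0.360 − 0.171 = +0.189.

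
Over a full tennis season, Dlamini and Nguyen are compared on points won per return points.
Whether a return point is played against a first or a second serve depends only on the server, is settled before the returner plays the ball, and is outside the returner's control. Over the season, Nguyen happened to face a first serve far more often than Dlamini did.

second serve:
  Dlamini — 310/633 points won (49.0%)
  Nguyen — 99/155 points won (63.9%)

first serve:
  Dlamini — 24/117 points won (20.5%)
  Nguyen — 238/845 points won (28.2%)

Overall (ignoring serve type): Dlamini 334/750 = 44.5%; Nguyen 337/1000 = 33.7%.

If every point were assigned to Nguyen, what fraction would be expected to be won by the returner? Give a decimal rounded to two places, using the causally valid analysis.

0.44

Here serve type is a common cause — it drives both which player a case falls under and the outcome. The crude comparison mixes populations; the stratum-specific rates are the causally relevant ones.
Standardising Nguyen to the population serve type mix: 0.450·99/155 + 0.550·238/845 = 0.442.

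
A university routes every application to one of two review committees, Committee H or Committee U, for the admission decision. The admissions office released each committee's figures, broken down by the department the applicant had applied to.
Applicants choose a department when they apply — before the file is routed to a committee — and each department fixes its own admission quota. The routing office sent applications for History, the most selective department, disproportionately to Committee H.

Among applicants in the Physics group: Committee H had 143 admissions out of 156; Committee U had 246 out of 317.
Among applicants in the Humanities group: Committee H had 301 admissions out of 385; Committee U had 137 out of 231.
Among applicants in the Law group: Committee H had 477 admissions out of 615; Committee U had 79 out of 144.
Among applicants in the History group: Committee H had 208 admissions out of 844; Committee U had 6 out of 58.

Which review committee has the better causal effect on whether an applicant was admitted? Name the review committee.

Within every department level Committee H has the higher rate, yet pooled Committee U does — Simpson's reversal.
Department satisfies the back-door criterion: it is not a descendant of the review committee, and it blocks the spurious path from review committee to outcome. Adjusting for it (i.e., using the within-department rates) gives the causal effect.
Within each level — Physics: 91.7% vs 77.6%; Humanities: 78.2% vs 59.3%; Law: 77.6% vs 54.9%; History: 24.6% vs 10.3% — Committee H is higher every time.

Committee H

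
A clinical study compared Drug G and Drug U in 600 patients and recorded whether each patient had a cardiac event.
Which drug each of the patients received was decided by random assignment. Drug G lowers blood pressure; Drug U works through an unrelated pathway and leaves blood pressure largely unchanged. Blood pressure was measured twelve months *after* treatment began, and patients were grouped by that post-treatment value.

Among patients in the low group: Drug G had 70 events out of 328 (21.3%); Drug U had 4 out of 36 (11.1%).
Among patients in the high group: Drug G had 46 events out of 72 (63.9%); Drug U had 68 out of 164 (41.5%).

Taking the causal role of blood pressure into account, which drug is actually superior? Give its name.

Drug G

The stratified and pooled comparisons disagree (Drug U wins within each blood pressure; Drug G wins overall), so the answer turns on the causal role of blood pressure.
Blood pressure lies on the pathway drug → blood pressure → outcome, so adjusting for it blocks the indirect effect. For the total causal effect of drug, use the unadjusted pooled rates.
Pooled: Drug G 29.0% vs Drug U 36.0%; Drug G is lower overall.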